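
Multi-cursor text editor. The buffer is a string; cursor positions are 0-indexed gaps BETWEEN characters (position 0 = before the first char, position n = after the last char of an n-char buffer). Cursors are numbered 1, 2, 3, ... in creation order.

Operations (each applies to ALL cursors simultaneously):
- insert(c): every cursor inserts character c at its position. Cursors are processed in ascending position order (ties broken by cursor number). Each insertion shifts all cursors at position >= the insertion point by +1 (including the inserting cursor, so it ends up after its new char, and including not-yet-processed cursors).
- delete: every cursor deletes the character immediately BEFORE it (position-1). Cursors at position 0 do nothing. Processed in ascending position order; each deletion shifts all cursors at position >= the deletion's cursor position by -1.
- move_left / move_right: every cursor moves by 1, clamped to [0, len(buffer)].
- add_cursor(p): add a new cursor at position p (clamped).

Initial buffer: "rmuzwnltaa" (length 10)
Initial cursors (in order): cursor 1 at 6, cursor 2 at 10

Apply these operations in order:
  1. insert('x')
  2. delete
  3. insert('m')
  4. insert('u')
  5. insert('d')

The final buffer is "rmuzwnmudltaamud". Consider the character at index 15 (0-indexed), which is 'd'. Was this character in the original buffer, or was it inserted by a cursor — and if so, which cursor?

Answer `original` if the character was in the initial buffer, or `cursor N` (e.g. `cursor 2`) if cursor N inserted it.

Answer: cursor 2

Derivation:
After op 1 (insert('x')): buffer="rmuzwnxltaax" (len 12), cursors c1@7 c2@12, authorship ......1....2
After op 2 (delete): buffer="rmuzwnltaa" (len 10), cursors c1@6 c2@10, authorship ..........
After op 3 (insert('m')): buffer="rmuzwnmltaam" (len 12), cursors c1@7 c2@12, authorship ......1....2
After op 4 (insert('u')): buffer="rmuzwnmultaamu" (len 14), cursors c1@8 c2@14, authorship ......11....22
After op 5 (insert('d')): buffer="rmuzwnmudltaamud" (len 16), cursors c1@9 c2@16, authorship ......111....222
Authorship (.=original, N=cursor N): . . . . . . 1 1 1 . . . . 2 2 2
Index 15: author = 2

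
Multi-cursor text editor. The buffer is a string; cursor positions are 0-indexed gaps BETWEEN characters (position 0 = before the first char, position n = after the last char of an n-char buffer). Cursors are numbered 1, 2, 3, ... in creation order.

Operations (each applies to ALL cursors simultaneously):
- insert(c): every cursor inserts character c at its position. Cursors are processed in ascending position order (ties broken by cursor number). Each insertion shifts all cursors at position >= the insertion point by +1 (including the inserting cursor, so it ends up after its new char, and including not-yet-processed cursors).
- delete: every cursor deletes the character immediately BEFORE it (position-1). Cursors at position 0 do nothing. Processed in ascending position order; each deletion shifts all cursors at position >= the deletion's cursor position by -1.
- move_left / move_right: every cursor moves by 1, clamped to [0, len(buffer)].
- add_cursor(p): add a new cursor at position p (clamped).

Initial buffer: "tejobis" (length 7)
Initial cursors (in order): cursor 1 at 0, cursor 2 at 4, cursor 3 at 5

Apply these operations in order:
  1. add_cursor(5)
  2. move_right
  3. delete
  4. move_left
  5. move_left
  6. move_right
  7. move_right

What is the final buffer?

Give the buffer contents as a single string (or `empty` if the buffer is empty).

Answer: ejs

Derivation:
After op 1 (add_cursor(5)): buffer="tejobis" (len 7), cursors c1@0 c2@4 c3@5 c4@5, authorship .......
After op 2 (move_right): buffer="tejobis" (len 7), cursors c1@1 c2@5 c3@6 c4@6, authorship .......
After op 3 (delete): buffer="ejs" (len 3), cursors c1@0 c2@2 c3@2 c4@2, authorship ...
After op 4 (move_left): buffer="ejs" (len 3), cursors c1@0 c2@1 c3@1 c4@1, authorship ...
After op 5 (move_left): buffer="ejs" (len 3), cursors c1@0 c2@0 c3@0 c4@0, authorship ...
After op 6 (move_right): buffer="ejs" (len 3), cursors c1@1 c2@1 c3@1 c4@1, authorship ...
After op 7 (move_right): buffer="ejs" (len 3), cursors c1@2 c2@2 c3@2 c4@2, authorship ...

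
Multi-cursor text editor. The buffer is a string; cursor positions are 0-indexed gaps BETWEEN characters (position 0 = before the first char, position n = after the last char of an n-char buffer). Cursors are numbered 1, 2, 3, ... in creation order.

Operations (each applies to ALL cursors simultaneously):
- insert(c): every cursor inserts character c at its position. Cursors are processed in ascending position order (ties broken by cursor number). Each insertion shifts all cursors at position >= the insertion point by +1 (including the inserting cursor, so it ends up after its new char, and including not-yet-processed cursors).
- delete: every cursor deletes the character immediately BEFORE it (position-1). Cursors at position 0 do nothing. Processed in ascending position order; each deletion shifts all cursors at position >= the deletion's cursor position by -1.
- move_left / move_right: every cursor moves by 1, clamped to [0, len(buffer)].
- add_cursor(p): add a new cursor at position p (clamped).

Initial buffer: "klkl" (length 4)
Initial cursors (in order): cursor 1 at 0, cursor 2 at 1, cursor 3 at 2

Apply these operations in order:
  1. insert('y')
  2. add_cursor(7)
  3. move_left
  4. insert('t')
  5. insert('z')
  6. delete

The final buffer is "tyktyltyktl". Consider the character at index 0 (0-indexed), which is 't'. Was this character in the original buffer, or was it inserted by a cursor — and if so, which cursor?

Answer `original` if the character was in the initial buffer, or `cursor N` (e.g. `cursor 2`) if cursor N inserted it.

After op 1 (insert('y')): buffer="ykylykl" (len 7), cursors c1@1 c2@3 c3@5, authorship 1.2.3..
After op 2 (add_cursor(7)): buffer="ykylykl" (len 7), cursors c1@1 c2@3 c3@5 c4@7, authorship 1.2.3..
After op 3 (move_left): buffer="ykylykl" (len 7), cursors c1@0 c2@2 c3@4 c4@6, authorship 1.2.3..
After op 4 (insert('t')): buffer="tyktyltyktl" (len 11), cursors c1@1 c2@4 c3@7 c4@10, authorship 11.22.33.4.
After op 5 (insert('z')): buffer="tzyktzyltzyktzl" (len 15), cursors c1@2 c2@6 c3@10 c4@14, authorship 111.222.333.44.
After op 6 (delete): buffer="tyktyltyktl" (len 11), cursors c1@1 c2@4 c3@7 c4@10, authorship 11.22.33.4.
Authorship (.=original, N=cursor N): 1 1 . 2 2 . 3 3 . 4 .
Index 0: author = 1

Answer: cursor 1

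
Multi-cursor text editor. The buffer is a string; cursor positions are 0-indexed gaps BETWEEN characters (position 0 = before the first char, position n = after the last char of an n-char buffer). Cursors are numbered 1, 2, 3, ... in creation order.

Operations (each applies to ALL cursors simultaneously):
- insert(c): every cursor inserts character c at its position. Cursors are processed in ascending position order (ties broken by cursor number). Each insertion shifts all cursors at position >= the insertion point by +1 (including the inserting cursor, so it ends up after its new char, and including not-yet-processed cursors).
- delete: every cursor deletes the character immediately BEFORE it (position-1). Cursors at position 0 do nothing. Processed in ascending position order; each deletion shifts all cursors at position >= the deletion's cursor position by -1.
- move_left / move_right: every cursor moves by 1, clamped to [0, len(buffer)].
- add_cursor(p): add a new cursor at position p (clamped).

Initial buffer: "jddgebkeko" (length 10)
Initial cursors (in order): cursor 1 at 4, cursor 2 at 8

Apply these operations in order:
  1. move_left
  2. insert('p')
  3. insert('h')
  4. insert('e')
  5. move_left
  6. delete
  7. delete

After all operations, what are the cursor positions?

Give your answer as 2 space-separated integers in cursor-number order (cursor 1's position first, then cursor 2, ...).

Answer: 3 8

Derivation:
After op 1 (move_left): buffer="jddgebkeko" (len 10), cursors c1@3 c2@7, authorship ..........
After op 2 (insert('p')): buffer="jddpgebkpeko" (len 12), cursors c1@4 c2@9, authorship ...1....2...
After op 3 (insert('h')): buffer="jddphgebkpheko" (len 14), cursors c1@5 c2@11, authorship ...11....22...
After op 4 (insert('e')): buffer="jddphegebkpheeko" (len 16), cursors c1@6 c2@13, authorship ...111....222...
After op 5 (move_left): buffer="jddphegebkpheeko" (len 16), cursors c1@5 c2@12, authorship ...111....222...
After op 6 (delete): buffer="jddpegebkpeeko" (len 14), cursors c1@4 c2@10, authorship ...11....22...
After op 7 (delete): buffer="jddegebkeeko" (len 12), cursors c1@3 c2@8, authorship ...1....2...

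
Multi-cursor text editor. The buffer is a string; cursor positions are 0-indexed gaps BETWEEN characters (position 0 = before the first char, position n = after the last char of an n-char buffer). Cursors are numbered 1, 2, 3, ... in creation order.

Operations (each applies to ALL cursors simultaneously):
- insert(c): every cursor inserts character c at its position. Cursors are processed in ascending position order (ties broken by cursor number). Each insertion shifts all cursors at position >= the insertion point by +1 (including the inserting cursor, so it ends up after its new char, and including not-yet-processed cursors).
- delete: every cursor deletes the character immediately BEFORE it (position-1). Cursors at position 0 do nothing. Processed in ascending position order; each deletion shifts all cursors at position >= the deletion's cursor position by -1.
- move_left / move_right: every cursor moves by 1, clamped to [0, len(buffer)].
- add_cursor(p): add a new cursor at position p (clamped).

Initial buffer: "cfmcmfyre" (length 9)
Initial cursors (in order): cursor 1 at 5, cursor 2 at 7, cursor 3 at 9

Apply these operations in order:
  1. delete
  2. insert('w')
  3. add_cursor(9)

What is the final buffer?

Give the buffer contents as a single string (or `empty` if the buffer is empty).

Answer: cfmcwfwrw

Derivation:
After op 1 (delete): buffer="cfmcfr" (len 6), cursors c1@4 c2@5 c3@6, authorship ......
After op 2 (insert('w')): buffer="cfmcwfwrw" (len 9), cursors c1@5 c2@7 c3@9, authorship ....1.2.3
After op 3 (add_cursor(9)): buffer="cfmcwfwrw" (len 9), cursors c1@5 c2@7 c3@9 c4@9, authorship ....1.2.3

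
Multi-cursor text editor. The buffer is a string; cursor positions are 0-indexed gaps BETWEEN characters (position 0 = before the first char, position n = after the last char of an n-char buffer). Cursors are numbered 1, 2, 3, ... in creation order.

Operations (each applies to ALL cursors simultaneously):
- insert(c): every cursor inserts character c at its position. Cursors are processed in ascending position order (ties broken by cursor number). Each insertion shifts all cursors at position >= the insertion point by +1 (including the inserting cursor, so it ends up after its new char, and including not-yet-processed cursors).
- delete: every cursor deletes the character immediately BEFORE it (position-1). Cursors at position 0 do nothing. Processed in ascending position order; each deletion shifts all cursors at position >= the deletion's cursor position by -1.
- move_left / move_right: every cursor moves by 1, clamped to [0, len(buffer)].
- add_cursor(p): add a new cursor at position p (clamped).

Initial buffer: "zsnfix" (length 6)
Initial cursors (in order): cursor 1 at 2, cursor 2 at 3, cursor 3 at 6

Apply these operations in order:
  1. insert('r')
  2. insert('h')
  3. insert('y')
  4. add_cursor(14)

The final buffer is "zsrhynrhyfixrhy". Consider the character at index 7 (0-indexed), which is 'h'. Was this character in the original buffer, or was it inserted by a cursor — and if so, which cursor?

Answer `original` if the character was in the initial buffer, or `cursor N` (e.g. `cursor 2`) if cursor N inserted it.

Answer: cursor 2

Derivation:
After op 1 (insert('r')): buffer="zsrnrfixr" (len 9), cursors c1@3 c2@5 c3@9, authorship ..1.2...3
After op 2 (insert('h')): buffer="zsrhnrhfixrh" (len 12), cursors c1@4 c2@7 c3@12, authorship ..11.22...33
After op 3 (insert('y')): buffer="zsrhynrhyfixrhy" (len 15), cursors c1@5 c2@9 c3@15, authorship ..111.222...333
After op 4 (add_cursor(14)): buffer="zsrhynrhyfixrhy" (len 15), cursors c1@5 c2@9 c4@14 c3@15, authorship ..111.222...333
Authorship (.=original, N=cursor N): . . 1 1 1 . 2 2 2 . . . 3 3 3
Index 7: author = 2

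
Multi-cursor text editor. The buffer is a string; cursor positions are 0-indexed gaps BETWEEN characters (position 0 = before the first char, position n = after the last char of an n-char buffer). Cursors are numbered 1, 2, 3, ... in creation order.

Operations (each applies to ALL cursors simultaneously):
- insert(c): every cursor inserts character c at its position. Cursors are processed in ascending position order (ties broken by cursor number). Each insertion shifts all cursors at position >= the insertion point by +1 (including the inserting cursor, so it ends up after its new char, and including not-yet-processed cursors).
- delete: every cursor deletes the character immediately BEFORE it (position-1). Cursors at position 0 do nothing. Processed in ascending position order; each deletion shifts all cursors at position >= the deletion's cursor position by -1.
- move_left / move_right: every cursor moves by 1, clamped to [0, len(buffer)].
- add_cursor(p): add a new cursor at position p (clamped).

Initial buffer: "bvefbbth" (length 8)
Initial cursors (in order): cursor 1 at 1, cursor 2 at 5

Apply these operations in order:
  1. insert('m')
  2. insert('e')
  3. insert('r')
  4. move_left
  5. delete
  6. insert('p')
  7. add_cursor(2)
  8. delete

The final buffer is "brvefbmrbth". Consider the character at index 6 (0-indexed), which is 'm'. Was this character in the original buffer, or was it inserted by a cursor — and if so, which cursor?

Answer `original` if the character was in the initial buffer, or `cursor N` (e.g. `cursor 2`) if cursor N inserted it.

Answer: cursor 2

Derivation:
After op 1 (insert('m')): buffer="bmvefbmbth" (len 10), cursors c1@2 c2@7, authorship .1....2...
After op 2 (insert('e')): buffer="bmevefbmebth" (len 12), cursors c1@3 c2@9, authorship .11....22...
After op 3 (insert('r')): buffer="bmervefbmerbth" (len 14), cursors c1@4 c2@11, authorship .111....222...
After op 4 (move_left): buffer="bmervefbmerbth" (len 14), cursors c1@3 c2@10, authorship .111....222...
After op 5 (delete): buffer="bmrvefbmrbth" (len 12), cursors c1@2 c2@8, authorship .11....22...
After op 6 (insert('p')): buffer="bmprvefbmprbth" (len 14), cursors c1@3 c2@10, authorship .111....222...
After op 7 (add_cursor(2)): buffer="bmprvefbmprbth" (len 14), cursors c3@2 c1@3 c2@10, authorship .111....222...
After op 8 (delete): buffer="brvefbmrbth" (len 11), cursors c1@1 c3@1 c2@7, authorship .1....22...
Authorship (.=original, N=cursor N): . 1 . . . . 2 2 . . .
Index 6: author = 2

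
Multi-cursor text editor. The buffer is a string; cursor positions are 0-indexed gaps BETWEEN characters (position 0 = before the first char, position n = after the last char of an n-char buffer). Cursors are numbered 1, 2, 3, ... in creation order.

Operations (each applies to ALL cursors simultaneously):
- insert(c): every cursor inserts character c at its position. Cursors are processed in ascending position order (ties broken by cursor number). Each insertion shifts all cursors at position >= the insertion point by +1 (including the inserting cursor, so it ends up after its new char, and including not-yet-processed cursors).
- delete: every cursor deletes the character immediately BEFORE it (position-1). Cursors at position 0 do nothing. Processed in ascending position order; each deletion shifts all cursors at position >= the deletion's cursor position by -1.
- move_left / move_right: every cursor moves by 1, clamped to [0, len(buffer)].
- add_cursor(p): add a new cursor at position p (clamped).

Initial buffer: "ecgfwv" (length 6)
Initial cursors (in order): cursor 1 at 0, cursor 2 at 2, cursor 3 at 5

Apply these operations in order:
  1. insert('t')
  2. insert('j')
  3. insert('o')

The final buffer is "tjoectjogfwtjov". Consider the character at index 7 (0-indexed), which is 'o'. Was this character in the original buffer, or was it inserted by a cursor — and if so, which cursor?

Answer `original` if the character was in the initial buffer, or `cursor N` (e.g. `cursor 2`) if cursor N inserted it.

After op 1 (insert('t')): buffer="tectgfwtv" (len 9), cursors c1@1 c2@4 c3@8, authorship 1..2...3.
After op 2 (insert('j')): buffer="tjectjgfwtjv" (len 12), cursors c1@2 c2@6 c3@11, authorship 11..22...33.
After op 3 (insert('o')): buffer="tjoectjogfwtjov" (len 15), cursors c1@3 c2@8 c3@14, authorship 111..222...333.
Authorship (.=original, N=cursor N): 1 1 1 . . 2 2 2 . . . 3 3 3 .
Index 7: author = 2

Answer: cursor 2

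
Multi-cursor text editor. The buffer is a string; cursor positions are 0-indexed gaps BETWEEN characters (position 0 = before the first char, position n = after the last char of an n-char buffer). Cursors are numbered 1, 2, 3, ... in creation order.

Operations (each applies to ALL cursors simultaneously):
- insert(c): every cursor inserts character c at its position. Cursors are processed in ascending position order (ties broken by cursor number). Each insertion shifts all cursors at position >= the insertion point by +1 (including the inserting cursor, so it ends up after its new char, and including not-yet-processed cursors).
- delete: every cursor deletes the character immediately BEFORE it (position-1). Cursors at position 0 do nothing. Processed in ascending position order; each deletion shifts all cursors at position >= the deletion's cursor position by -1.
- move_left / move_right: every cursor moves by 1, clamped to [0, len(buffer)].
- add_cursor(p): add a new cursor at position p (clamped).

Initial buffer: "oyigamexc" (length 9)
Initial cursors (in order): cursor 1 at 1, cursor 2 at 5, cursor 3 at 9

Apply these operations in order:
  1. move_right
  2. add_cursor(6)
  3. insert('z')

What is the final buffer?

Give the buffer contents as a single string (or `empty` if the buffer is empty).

Answer: oyzigamzzexcz

Derivation:
After op 1 (move_right): buffer="oyigamexc" (len 9), cursors c1@2 c2@6 c3@9, authorship .........
After op 2 (add_cursor(6)): buffer="oyigamexc" (len 9), cursors c1@2 c2@6 c4@6 c3@9, authorship .........
After op 3 (insert('z')): buffer="oyzigamzzexcz" (len 13), cursors c1@3 c2@9 c4@9 c3@13, authorship ..1....24...3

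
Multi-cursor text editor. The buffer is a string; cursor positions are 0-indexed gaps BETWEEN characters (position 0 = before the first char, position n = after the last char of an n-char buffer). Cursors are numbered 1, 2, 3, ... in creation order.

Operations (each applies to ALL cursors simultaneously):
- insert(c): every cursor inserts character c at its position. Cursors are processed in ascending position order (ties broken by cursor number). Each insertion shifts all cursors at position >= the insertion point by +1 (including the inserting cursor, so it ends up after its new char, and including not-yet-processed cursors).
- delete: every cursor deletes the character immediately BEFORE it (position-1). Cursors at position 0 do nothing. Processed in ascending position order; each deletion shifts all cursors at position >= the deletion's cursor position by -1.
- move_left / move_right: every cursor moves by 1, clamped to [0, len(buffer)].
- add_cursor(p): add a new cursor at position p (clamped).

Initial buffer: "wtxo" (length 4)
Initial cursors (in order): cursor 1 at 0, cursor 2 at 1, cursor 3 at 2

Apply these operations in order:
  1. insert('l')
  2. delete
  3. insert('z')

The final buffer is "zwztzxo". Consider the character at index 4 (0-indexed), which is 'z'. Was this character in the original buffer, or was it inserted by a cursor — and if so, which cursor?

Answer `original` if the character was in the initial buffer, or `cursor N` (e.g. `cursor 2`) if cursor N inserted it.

Answer: cursor 3

Derivation:
After op 1 (insert('l')): buffer="lwltlxo" (len 7), cursors c1@1 c2@3 c3@5, authorship 1.2.3..
After op 2 (delete): buffer="wtxo" (len 4), cursors c1@0 c2@1 c3@2, authorship ....
After op 3 (insert('z')): buffer="zwztzxo" (len 7), cursors c1@1 c2@3 c3@5, authorship 1.2.3..
Authorship (.=original, N=cursor N): 1 . 2 . 3 . .
Index 4: author = 3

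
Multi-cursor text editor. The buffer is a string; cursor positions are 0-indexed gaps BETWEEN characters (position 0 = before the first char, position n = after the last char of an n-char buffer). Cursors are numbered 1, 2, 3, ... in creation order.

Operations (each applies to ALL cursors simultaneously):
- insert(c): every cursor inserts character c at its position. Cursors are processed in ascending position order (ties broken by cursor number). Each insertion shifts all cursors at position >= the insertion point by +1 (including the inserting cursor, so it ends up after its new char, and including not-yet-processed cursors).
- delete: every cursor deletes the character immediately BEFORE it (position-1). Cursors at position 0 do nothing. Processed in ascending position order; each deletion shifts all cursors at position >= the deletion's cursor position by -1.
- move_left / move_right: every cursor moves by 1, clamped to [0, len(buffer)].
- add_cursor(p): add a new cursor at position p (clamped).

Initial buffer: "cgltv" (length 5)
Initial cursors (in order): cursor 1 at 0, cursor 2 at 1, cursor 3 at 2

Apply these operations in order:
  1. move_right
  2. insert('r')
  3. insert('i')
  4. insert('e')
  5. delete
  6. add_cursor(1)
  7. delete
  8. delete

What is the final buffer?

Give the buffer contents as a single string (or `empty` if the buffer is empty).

After op 1 (move_right): buffer="cgltv" (len 5), cursors c1@1 c2@2 c3@3, authorship .....
After op 2 (insert('r')): buffer="crgrlrtv" (len 8), cursors c1@2 c2@4 c3@6, authorship .1.2.3..
After op 3 (insert('i')): buffer="crigrilritv" (len 11), cursors c1@3 c2@6 c3@9, authorship .11.22.33..
After op 4 (insert('e')): buffer="criegrielrietv" (len 14), cursors c1@4 c2@8 c3@12, authorship .111.222.333..
After op 5 (delete): buffer="crigrilritv" (len 11), cursors c1@3 c2@6 c3@9, authorship .11.22.33..
After op 6 (add_cursor(1)): buffer="crigrilritv" (len 11), cursors c4@1 c1@3 c2@6 c3@9, authorship .11.22.33..
After op 7 (delete): buffer="rgrlrtv" (len 7), cursors c4@0 c1@1 c2@3 c3@5, authorship 1.2.3..
After op 8 (delete): buffer="gltv" (len 4), cursors c1@0 c4@0 c2@1 c3@2, authorship ....

Answer: gltv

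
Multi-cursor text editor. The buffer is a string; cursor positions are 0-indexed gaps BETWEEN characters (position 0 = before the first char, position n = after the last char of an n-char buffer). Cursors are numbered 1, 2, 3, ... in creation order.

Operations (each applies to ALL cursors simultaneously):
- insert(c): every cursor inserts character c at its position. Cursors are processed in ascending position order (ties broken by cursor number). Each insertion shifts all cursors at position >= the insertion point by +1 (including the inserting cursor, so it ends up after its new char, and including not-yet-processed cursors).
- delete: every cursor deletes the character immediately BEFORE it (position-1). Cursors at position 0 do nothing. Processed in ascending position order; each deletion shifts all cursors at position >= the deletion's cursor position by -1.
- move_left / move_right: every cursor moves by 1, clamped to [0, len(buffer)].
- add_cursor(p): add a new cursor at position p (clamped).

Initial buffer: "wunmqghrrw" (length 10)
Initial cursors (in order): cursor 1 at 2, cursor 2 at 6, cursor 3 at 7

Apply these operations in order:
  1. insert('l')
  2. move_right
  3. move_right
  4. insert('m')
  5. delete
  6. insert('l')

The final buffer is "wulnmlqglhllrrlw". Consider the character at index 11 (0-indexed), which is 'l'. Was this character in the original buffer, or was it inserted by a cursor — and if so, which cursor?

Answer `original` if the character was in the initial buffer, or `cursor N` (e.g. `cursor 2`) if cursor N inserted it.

Answer: cursor 2

Derivation:
After op 1 (insert('l')): buffer="wulnmqglhlrrw" (len 13), cursors c1@3 c2@8 c3@10, authorship ..1....2.3...
After op 2 (move_right): buffer="wulnmqglhlrrw" (len 13), cursors c1@4 c2@9 c3@11, authorship ..1....2.3...
After op 3 (move_right): buffer="wulnmqglhlrrw" (len 13), cursors c1@5 c2@10 c3@12, authorship ..1....2.3...
After op 4 (insert('m')): buffer="wulnmmqglhlmrrmw" (len 16), cursors c1@6 c2@12 c3@15, authorship ..1..1..2.32..3.
After op 5 (delete): buffer="wulnmqglhlrrw" (len 13), cursors c1@5 c2@10 c3@12, authorship ..1....2.3...
After op 6 (insert('l')): buffer="wulnmlqglhllrrlw" (len 16), cursors c1@6 c2@12 c3@15, authorship ..1..1..2.32..3.
Authorship (.=original, N=cursor N): . . 1 . . 1 . . 2 . 3 2 . . 3 .
Index 11: author = 2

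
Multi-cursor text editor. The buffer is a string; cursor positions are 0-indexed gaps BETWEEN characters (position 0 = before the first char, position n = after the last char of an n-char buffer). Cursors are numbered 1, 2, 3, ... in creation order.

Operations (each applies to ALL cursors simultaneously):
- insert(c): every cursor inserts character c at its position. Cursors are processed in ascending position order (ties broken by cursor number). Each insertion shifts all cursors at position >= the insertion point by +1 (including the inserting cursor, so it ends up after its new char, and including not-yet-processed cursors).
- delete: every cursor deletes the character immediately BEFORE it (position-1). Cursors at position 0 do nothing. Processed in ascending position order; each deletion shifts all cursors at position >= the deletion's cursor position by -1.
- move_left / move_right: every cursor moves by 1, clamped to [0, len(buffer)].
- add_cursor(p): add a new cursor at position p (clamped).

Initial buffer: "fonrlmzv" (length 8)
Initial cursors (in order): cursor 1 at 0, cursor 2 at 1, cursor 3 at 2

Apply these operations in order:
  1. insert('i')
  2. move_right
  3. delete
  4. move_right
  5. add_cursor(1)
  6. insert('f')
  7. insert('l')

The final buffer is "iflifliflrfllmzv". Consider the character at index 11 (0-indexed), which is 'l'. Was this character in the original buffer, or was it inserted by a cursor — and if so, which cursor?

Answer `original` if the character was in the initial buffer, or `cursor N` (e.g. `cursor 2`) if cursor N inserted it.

After op 1 (insert('i')): buffer="ifioinrlmzv" (len 11), cursors c1@1 c2@3 c3@5, authorship 1.2.3......
After op 2 (move_right): buffer="ifioinrlmzv" (len 11), cursors c1@2 c2@4 c3@6, authorship 1.2.3......
After op 3 (delete): buffer="iiirlmzv" (len 8), cursors c1@1 c2@2 c3@3, authorship 123.....
After op 4 (move_right): buffer="iiirlmzv" (len 8), cursors c1@2 c2@3 c3@4, authorship 123.....
After op 5 (add_cursor(1)): buffer="iiirlmzv" (len 8), cursors c4@1 c1@2 c2@3 c3@4, authorship 123.....
After op 6 (insert('f')): buffer="ifififrflmzv" (len 12), cursors c4@2 c1@4 c2@6 c3@8, authorship 142132.3....
After op 7 (insert('l')): buffer="iflifliflrfllmzv" (len 16), cursors c4@3 c1@6 c2@9 c3@12, authorship 144211322.33....
Authorship (.=original, N=cursor N): 1 4 4 2 1 1 3 2 2 . 3 3 . . . .
Index 11: author = 3

Answer: cursor 3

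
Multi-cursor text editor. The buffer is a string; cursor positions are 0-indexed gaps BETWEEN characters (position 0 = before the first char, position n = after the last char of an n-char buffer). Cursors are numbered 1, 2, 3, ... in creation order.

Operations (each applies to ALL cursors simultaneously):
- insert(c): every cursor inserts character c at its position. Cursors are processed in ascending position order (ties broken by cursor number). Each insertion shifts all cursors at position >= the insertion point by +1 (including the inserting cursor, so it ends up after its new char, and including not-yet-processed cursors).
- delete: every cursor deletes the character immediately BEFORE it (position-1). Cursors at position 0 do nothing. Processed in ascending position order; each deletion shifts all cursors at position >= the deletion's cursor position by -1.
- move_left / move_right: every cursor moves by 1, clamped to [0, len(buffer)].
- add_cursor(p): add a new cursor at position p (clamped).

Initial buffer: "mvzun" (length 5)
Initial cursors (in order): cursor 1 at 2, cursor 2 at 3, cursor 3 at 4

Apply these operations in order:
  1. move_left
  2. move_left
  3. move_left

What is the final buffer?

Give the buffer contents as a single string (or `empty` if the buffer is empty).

Answer: mvzun

Derivation:
After op 1 (move_left): buffer="mvzun" (len 5), cursors c1@1 c2@2 c3@3, authorship .....
After op 2 (move_left): buffer="mvzun" (len 5), cursors c1@0 c2@1 c3@2, authorship .....
After op 3 (move_left): buffer="mvzun" (len 5), cursors c1@0 c2@0 c3@1, authorship .....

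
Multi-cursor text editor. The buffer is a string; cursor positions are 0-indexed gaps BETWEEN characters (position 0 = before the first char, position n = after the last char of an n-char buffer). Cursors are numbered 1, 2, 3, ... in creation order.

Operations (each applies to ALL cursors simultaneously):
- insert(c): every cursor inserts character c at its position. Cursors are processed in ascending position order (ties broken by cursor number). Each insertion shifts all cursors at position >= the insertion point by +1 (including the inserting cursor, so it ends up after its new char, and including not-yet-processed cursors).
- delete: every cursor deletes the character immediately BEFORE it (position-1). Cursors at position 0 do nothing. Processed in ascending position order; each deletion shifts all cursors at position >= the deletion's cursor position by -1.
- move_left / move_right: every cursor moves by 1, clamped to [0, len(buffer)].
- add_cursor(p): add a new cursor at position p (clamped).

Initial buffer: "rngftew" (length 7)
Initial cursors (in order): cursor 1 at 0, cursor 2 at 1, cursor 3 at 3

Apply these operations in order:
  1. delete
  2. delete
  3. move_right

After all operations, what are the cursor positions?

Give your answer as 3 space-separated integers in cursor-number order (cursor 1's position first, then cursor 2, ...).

After op 1 (delete): buffer="nftew" (len 5), cursors c1@0 c2@0 c3@1, authorship .....
After op 2 (delete): buffer="ftew" (len 4), cursors c1@0 c2@0 c3@0, authorship ....
After op 3 (move_right): buffer="ftew" (len 4), cursors c1@1 c2@1 c3@1, authorship ....

Answer: 1 1 1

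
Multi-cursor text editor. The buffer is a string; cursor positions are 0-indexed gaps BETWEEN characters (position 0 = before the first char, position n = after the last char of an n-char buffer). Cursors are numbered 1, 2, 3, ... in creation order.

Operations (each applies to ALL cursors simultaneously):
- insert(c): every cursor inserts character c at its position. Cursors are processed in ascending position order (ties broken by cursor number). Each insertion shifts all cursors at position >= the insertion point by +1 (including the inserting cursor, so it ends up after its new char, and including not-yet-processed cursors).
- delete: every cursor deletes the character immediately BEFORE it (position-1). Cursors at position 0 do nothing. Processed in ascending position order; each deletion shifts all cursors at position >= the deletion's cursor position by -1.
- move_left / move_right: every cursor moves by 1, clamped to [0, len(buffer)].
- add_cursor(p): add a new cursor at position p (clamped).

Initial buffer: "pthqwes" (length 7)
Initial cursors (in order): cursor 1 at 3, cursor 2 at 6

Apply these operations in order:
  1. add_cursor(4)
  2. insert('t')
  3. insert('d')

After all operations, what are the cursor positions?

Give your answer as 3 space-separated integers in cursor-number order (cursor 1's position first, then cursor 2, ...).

Answer: 5 12 8

Derivation:
After op 1 (add_cursor(4)): buffer="pthqwes" (len 7), cursors c1@3 c3@4 c2@6, authorship .......
After op 2 (insert('t')): buffer="pthtqtwets" (len 10), cursors c1@4 c3@6 c2@9, authorship ...1.3..2.
After op 3 (insert('d')): buffer="pthtdqtdwetds" (len 13), cursors c1@5 c3@8 c2@12, authorship ...11.33..22.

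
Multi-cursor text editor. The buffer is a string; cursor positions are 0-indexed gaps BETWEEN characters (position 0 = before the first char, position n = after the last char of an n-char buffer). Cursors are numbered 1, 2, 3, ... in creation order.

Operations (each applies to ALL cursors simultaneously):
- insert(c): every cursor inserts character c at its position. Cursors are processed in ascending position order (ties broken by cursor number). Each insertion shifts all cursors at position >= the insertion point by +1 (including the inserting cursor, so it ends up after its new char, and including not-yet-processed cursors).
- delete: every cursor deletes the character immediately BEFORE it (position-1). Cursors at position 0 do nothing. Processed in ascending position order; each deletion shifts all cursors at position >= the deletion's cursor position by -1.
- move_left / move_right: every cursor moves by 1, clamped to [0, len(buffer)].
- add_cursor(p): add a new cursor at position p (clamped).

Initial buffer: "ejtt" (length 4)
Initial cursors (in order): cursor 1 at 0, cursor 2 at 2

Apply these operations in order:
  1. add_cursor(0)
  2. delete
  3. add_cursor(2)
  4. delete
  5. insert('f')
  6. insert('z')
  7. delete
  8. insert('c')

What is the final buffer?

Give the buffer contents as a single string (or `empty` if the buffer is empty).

After op 1 (add_cursor(0)): buffer="ejtt" (len 4), cursors c1@0 c3@0 c2@2, authorship ....
After op 2 (delete): buffer="ett" (len 3), cursors c1@0 c3@0 c2@1, authorship ...
After op 3 (add_cursor(2)): buffer="ett" (len 3), cursors c1@0 c3@0 c2@1 c4@2, authorship ...
After op 4 (delete): buffer="t" (len 1), cursors c1@0 c2@0 c3@0 c4@0, authorship .
After op 5 (insert('f')): buffer="fffft" (len 5), cursors c1@4 c2@4 c3@4 c4@4, authorship 1234.
After op 6 (insert('z')): buffer="ffffzzzzt" (len 9), cursors c1@8 c2@8 c3@8 c4@8, authorship 12341234.
After op 7 (delete): buffer="fffft" (len 5), cursors c1@4 c2@4 c3@4 c4@4, authorship 1234.
After op 8 (insert('c')): buffer="ffffcccct" (len 9), cursors c1@8 c2@8 c3@8 c4@8, authorship 12341234.

Answer: ffffcccct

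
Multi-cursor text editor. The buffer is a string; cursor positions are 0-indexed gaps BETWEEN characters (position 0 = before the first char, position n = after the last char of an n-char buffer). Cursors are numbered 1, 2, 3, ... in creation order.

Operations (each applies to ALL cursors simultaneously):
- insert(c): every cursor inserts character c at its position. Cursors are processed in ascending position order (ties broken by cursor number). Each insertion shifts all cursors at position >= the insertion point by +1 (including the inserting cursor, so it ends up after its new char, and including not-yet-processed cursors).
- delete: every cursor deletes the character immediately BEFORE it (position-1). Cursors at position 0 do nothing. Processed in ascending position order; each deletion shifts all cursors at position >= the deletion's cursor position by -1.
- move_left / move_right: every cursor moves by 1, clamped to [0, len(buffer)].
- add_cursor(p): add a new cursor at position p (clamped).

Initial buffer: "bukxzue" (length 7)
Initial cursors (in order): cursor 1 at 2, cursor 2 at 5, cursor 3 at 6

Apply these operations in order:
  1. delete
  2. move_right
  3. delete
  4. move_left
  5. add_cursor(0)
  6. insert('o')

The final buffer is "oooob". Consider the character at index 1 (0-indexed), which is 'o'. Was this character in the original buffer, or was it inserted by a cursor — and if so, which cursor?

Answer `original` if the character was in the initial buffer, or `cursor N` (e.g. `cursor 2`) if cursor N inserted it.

After op 1 (delete): buffer="bkxe" (len 4), cursors c1@1 c2@3 c3@3, authorship ....
After op 2 (move_right): buffer="bkxe" (len 4), cursors c1@2 c2@4 c3@4, authorship ....
After op 3 (delete): buffer="b" (len 1), cursors c1@1 c2@1 c3@1, authorship .
After op 4 (move_left): buffer="b" (len 1), cursors c1@0 c2@0 c3@0, authorship .
After op 5 (add_cursor(0)): buffer="b" (len 1), cursors c1@0 c2@0 c3@0 c4@0, authorship .
After op 6 (insert('o')): buffer="oooob" (len 5), cursors c1@4 c2@4 c3@4 c4@4, authorship 1234.
Authorship (.=original, N=cursor N): 1 2 3 4 .
Index 1: author = 2

Answer: cursor 2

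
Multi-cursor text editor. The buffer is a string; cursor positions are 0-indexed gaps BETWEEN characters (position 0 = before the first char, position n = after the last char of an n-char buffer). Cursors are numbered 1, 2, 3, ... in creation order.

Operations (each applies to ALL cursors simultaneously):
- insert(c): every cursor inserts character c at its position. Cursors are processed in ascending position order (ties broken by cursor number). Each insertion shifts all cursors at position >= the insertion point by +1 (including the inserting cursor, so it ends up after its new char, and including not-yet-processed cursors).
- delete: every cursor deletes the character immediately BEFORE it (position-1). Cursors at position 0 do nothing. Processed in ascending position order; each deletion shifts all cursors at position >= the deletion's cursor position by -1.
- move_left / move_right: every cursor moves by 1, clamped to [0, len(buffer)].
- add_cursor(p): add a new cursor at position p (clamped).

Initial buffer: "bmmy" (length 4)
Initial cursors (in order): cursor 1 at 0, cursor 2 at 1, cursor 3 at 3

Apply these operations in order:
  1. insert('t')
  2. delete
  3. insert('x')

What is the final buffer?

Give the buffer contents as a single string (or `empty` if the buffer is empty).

Answer: xbxmmxy

Derivation:
After op 1 (insert('t')): buffer="tbtmmty" (len 7), cursors c1@1 c2@3 c3@6, authorship 1.2..3.
After op 2 (delete): buffer="bmmy" (len 4), cursors c1@0 c2@1 c3@3, authorship ....
After op 3 (insert('x')): buffer="xbxmmxy" (len 7), cursors c1@1 c2@3 c3@6, authorship 1.2..3.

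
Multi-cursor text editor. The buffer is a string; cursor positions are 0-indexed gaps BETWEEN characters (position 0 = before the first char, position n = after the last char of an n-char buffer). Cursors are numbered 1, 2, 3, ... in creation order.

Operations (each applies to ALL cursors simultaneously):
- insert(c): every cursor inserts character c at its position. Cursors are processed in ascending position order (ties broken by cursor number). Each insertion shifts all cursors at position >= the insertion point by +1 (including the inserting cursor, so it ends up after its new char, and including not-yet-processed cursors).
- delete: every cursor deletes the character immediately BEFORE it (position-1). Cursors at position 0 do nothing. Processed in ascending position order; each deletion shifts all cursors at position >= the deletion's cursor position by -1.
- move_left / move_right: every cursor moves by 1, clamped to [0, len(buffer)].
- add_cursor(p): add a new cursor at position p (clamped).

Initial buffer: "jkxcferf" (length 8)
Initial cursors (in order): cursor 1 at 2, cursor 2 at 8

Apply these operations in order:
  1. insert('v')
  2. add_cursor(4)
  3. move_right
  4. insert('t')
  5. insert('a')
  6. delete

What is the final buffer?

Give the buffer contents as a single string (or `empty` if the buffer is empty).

Answer: jkvxtctferfvt

Derivation:
After op 1 (insert('v')): buffer="jkvxcferfv" (len 10), cursors c1@3 c2@10, authorship ..1......2
After op 2 (add_cursor(4)): buffer="jkvxcferfv" (len 10), cursors c1@3 c3@4 c2@10, authorship ..1......2
After op 3 (move_right): buffer="jkvxcferfv" (len 10), cursors c1@4 c3@5 c2@10, authorship ..1......2
After op 4 (insert('t')): buffer="jkvxtctferfvt" (len 13), cursors c1@5 c3@7 c2@13, authorship ..1.1.3....22
After op 5 (insert('a')): buffer="jkvxtactaferfvta" (len 16), cursors c1@6 c3@9 c2@16, authorship ..1.11.33....222
After op 6 (delete): buffer="jkvxtctferfvt" (len 13), cursors c1@5 c3@7 c2@13, authorship ..1.1.3....22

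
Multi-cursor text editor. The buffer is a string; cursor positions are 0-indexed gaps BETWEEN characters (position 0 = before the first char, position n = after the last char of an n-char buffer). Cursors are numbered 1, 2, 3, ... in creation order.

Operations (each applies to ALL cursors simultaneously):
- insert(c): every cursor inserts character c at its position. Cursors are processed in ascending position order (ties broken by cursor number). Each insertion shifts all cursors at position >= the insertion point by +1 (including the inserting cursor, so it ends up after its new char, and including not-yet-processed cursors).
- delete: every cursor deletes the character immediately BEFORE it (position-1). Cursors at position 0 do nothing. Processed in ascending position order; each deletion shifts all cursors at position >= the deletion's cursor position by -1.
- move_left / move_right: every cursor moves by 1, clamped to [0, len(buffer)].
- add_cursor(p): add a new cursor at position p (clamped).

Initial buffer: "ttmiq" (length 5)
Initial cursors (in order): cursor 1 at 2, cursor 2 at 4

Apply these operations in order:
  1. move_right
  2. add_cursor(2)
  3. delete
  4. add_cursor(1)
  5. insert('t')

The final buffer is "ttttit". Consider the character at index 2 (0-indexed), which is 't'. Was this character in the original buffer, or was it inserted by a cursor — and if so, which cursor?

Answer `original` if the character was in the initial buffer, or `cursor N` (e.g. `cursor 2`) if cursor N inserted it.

Answer: cursor 3

Derivation:
After op 1 (move_right): buffer="ttmiq" (len 5), cursors c1@3 c2@5, authorship .....
After op 2 (add_cursor(2)): buffer="ttmiq" (len 5), cursors c3@2 c1@3 c2@5, authorship .....
After op 3 (delete): buffer="ti" (len 2), cursors c1@1 c3@1 c2@2, authorship ..
After op 4 (add_cursor(1)): buffer="ti" (len 2), cursors c1@1 c3@1 c4@1 c2@2, authorship ..
After op 5 (insert('t')): buffer="ttttit" (len 6), cursors c1@4 c3@4 c4@4 c2@6, authorship .134.2
Authorship (.=original, N=cursor N): . 1 3 4 . 2
Index 2: author = 3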